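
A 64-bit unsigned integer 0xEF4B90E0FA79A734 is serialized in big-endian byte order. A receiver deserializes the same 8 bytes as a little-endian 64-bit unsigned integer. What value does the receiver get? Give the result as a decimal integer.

Stored big-endian, the bytes at ascending addresses are EF 4B 90 E0 FA 79 A7 34.
Read back as little-endian, the first byte is least significant, giving 0x34A779FAE0904BEF.
0x34A779FAE0904BEF = 3794135329499270127.

3794135329499270127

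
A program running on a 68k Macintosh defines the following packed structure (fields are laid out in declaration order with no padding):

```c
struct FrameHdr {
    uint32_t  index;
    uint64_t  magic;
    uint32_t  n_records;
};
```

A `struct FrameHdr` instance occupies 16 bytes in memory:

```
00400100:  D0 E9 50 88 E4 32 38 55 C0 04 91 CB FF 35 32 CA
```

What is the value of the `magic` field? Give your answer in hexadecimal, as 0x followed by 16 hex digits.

`magic` follows `index` (4 bytes), so it starts at byte offset 4 and occupies 8 bytes.
Bytes at offsets 4..11: E4 32 38 55 C0 04 91 CB.
Big-endian: lowest address holds the most-significant byte.
The bytes are already most-significant first: 0xE4323855C00491CB.

0xE4323855C00491CB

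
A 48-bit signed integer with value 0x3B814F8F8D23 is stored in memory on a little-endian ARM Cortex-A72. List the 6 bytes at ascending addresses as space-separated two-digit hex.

23 8D 8F 4F 81 3B

Split into bytes (most-significant first): 3B 81 4F 8F 8D 23.
In little-endian order the low byte comes first in memory.
So at ascending addresses the bytes are 23 8D 8F 4F 81 3B.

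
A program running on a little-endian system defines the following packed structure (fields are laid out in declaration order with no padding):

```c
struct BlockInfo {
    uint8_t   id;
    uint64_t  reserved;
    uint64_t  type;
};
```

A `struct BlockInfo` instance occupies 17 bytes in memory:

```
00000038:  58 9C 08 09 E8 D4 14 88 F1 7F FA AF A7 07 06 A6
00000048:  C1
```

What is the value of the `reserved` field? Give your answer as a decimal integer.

`reserved` follows `id` (1 byte), so it starts at byte offset 1 and occupies 8 bytes.
Bytes at offsets 1..8: 9C 08 09 E8 D4 14 88 F1.
Little-endian stores the least-significant byte at the lowest address.
Reassemble most-significant byte first: F1 88 14 D4 E8 09 08 9C → 0xF18814D4E809089C.
0xF18814D4E809089C = 17404183664631810204.

17404183664631810204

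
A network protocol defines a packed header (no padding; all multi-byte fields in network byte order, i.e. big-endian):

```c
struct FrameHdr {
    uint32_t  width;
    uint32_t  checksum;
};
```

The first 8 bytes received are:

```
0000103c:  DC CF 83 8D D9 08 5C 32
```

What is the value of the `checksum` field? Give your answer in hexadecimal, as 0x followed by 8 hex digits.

0xD9085C32

`checksum` follows `width` (4 bytes), so it starts at byte offset 4 and occupies 4 bytes.
Bytes at offsets 4..7: D9 08 5C 32.
Big-endian stores the most-significant byte at the lowest address.
The bytes are already most-significant first: 0xD9085C32.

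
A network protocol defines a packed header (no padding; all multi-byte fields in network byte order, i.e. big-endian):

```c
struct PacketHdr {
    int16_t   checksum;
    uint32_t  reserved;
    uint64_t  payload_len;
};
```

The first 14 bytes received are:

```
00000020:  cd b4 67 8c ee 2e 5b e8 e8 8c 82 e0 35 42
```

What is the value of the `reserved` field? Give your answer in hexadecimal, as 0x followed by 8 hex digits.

`reserved` follows `checksum` (2 bytes), so it starts at byte offset 2 and occupies 4 bytes.
Bytes at offsets 2..5: 67 8C EE 2E.
Big-endian stores the most-significant byte at the lowest address.
The bytes are already most-significant first: 0x678CEE2E.

0x678CEE2E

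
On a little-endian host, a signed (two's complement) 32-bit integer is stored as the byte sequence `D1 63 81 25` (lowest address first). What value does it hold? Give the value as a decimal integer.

Little-endian: lowest address holds the least-significant byte.
Reassemble most-significant byte first: 25 81 63 D1 → 0x258163D1.
0x258163D1 = 629236689.

629236689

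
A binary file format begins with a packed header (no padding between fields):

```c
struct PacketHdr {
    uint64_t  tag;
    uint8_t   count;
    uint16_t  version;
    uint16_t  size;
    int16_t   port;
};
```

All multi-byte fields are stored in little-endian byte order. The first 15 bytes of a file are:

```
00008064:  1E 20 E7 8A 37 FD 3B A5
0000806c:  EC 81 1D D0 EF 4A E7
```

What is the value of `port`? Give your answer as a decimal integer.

-6326

`port` follows `tag` (8 B), `count` (1 B), `version` (2 B), `size` (2 B), so it starts at offset 8 + 1 + 2 + 2 = 13 and occupies 2 bytes.
Bytes at offsets 13..14: 4A E7.
Little-endian: lowest address holds the least-significant byte.
Reassemble most-significant byte first: E7 4A → 0xE74A.
Top bit is set, so as a signed 16-bit value this is 0xE74A − 2^16 = -6326.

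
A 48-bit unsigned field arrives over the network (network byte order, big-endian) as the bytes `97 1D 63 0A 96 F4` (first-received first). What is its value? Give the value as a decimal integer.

In big-endian order the high byte comes first in memory.
The bytes are already most-significant first: 0x971D630A96F4.
0x971D630A96F4 = 166152471484148.

166152471484148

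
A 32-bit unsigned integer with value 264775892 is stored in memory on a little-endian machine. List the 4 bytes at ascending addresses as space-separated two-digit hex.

264775892 in hexadecimal, padded to 32 bits, is 0x0FC828D4.
Split into bytes (most-significant first): 0F C8 28 D4.
Little-endian stores the least-significant byte at the lowest address.
So at ascending addresses the bytes are D4 28 C8 0F.

D4 28 C8 0F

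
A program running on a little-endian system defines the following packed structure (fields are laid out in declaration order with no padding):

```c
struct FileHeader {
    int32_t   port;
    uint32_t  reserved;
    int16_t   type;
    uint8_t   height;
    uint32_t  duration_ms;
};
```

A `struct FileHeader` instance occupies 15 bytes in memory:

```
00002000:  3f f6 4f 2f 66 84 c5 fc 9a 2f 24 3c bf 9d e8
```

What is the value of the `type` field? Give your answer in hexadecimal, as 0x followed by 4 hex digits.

`type` follows `port` (4 B), `reserved` (4 B), so it starts at offset 4 + 4 = 8 and occupies 2 bytes.
Bytes at offsets 8..9: 9A 2F.
Little-endian: lowest address holds the least-significant byte.
Reassemble most-significant byte first: 2F 9A → 0x2F9A.

0x2F9A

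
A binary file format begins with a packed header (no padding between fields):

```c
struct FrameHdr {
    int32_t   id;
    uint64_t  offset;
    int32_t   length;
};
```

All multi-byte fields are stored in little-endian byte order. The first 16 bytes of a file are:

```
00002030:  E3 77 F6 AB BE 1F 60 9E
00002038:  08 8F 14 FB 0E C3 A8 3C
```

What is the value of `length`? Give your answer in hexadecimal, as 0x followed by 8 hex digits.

`length` follows `id` (4 B), `offset` (8 B), so it starts at offset 4 + 8 = 12 and occupies 4 bytes.
Bytes at offsets 12..15: 0E C3 A8 3C.
Little-endian: lowest address holds the least-significant byte.
Reassemble most-significant byte first: 3C A8 C3 0E → 0x3CA8C30E.

0x3CA8C30E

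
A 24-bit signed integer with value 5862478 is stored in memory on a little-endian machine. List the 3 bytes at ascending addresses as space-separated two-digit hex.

5862478 in hexadecimal, padded to 24 bits, is 0x59744E.
Split into bytes (most-significant first): 59 74 4E.
Little-endian: lowest address holds the least-significant byte.
So at ascending addresses the bytes are 4E 74 59.

4E 74 59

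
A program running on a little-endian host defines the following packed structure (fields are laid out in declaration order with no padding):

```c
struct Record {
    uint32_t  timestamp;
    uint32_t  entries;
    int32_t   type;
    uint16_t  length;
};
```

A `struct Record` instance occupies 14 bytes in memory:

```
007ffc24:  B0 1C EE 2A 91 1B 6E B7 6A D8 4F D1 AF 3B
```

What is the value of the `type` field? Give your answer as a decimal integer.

`type` follows `timestamp` (4 B), `entries` (4 B), so it starts at offset 4 + 4 = 8 and occupies 4 bytes.
Bytes at offsets 8..11: 6A D8 4F D1.
Little-endian stores the least-significant byte at the lowest address.
Reassemble most-significant byte first: D1 4F D8 6A → 0xD14FD86A.
Top bit is set, so as a signed 32-bit value this is 0xD14FD86A − 2^32 = -783296406.

-783296406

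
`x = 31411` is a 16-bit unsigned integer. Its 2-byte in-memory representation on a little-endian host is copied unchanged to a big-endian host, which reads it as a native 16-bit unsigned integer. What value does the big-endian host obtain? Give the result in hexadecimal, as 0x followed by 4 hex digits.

31411 in 16-bit hexadecimal is 0x7AB3.
Stored little-endian, the bytes at ascending addresses are B3 7A.
Read back as big-endian, the last byte is least significant, giving 0xB37A.

0xB37A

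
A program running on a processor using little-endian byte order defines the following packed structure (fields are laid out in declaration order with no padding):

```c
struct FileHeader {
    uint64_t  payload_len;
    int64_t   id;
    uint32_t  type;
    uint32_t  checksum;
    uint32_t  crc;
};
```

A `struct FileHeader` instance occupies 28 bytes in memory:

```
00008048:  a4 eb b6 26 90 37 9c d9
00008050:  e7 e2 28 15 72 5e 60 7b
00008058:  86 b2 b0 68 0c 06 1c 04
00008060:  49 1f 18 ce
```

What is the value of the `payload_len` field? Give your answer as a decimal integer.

15680469094861564836

`payload_len` is the first field, at byte offset 0, occupying 8 bytes.
Bytes at offsets 0..7: A4 EB B6 26 90 37 9C D9.
Little-endian stores the least-significant byte at the lowest address.
Reassemble most-significant byte first: D9 9C 37 90 26 B6 EB A4 → 0xD99C379026B6EBA4.
0xD99C379026B6EBA4 = 15680469094861564836.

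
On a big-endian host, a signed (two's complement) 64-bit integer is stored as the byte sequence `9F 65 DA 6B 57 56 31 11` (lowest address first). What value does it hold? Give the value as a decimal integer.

Big-endian stores the most-significant byte at the lowest address.
The bytes are already most-significant first: 0x9F65DA6B57563111.
Top bit is set, so as a signed 64-bit value this is 0x9F65DA6B57563111 − 2^64 = -6960917494469611247.

-6960917494469611247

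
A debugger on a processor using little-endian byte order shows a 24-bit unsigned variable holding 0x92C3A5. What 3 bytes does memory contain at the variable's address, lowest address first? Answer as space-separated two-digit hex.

A5 C3 92

Split into bytes (most-significant first): 92 C3 A5.
Little-endian: lowest address holds the least-significant byte.
So at ascending addresses the bytes are A5 C3 92.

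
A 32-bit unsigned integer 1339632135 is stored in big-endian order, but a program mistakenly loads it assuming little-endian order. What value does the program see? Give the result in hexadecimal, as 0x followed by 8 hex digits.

0x072AD94F

1339632135 in 32-bit hexadecimal is 0x4FD92A07.
Stored big-endian, the bytes at ascending addresses are 4F D9 2A 07.
Read back as little-endian, the first byte is least significant, giving 0x072AD94F.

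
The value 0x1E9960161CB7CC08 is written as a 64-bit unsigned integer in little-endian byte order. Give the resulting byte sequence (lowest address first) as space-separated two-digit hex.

08 CC B7 1C 16 60 99 1E

Split into bytes (most-significant first): 1E 99 60 16 1C B7 CC 08.
In little-endian order the low byte comes first in memory.
So at ascending addresses the bytes are 08 CC B7 1C 16 60 99 1E.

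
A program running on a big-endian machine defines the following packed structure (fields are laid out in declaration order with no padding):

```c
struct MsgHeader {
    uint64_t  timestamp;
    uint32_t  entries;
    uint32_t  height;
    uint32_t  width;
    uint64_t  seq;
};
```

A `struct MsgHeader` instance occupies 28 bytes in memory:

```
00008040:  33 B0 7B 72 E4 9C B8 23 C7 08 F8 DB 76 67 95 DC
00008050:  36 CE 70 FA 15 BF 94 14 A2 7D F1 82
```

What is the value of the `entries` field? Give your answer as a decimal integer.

3339253979

`entries` follows `timestamp` (8 bytes), so it starts at byte offset 8 and occupies 4 bytes.
Bytes at offsets 8..11: C7 08 F8 DB.
In big-endian order the high byte comes first in memory.
The bytes are already most-significant first: 0xC708F8DB.
0xC708F8DB = 3339253979.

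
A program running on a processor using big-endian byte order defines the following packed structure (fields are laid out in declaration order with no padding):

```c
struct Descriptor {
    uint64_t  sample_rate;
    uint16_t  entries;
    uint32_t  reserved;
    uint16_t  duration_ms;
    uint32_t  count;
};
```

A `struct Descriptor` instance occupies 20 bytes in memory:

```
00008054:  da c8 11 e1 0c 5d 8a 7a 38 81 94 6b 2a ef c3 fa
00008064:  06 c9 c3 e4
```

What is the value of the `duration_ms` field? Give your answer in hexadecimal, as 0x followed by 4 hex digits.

`duration_ms` follows `sample_rate` (8 B), `entries` (2 B), `reserved` (4 B), so it starts at offset 8 + 2 + 4 = 14 and occupies 2 bytes.
Bytes at offsets 14..15: C3 FA.
Big-endian stores the most-significant byte at the lowest address.
The bytes are already most-significant first: 0xC3FA.

0xC3FA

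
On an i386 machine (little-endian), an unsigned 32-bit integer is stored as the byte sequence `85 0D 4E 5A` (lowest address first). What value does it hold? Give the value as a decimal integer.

1515064709

Little-endian: lowest address holds the least-significant byte.
Reassemble most-significant byte first: 5A 4E 0D 85 → 0x5A4E0D85.
0x5A4E0D85 = 1515064709.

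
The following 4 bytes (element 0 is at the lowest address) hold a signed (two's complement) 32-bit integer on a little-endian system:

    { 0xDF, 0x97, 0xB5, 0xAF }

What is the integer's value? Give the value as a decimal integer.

Little-endian: lowest address holds the least-significant byte.
Reassemble most-significant byte first: AF B5 97 DF → 0xAFB597DF.
Top bit is set, so as a signed 32-bit value this is 0xAFB597DF − 2^32 = -1347053601.

-1347053601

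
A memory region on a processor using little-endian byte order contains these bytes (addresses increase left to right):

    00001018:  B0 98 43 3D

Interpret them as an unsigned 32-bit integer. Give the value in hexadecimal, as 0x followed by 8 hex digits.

In little-endian order the low byte comes first in memory.
Reassemble most-significant byte first: 3D 43 98 B0 → 0x3D4398B0.

0x3D4398B0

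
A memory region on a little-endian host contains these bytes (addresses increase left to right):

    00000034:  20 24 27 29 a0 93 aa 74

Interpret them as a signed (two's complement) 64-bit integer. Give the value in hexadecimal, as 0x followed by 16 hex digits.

0x74AA93A029272420

Little-endian: lowest address holds the least-significant byte.
Reassemble most-significant byte first: 74 AA 93 A0 29 27 24 20 → 0x74AA93A029272420.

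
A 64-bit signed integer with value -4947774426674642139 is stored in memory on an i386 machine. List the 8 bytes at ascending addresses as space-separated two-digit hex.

Two's complement of -4947774426674642139 in 64 bits: 4947774426674642139 = 0x44AA06A06AB43CDB; invert → 0xBB55F95F954BC324; add 1 → 0xBB55F95F954BC325.
Split into bytes (most-significant first): BB 55 F9 5F 95 4B C3 25.
In little-endian order the low byte comes first in memory.
So at ascending addresses the bytes are 25 C3 4B 95 5F F9 55 BB.

25 C3 4B 95 5F F9 55 BB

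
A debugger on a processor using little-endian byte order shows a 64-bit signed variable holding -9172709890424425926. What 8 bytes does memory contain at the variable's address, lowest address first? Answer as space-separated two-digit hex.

3A 32 8A 29 F4 FC B3 80

Two's complement of -9172709890424425926 in 64 bits: 9172709890424425926 = 0x7F4C030BD675CDC6; invert → 0x80B3FCF4298A3239; add 1 → 0x80B3FCF4298A323A.
Split into bytes (most-significant first): 80 B3 FC F4 29 8A 32 3A.
Little-endian stores the least-significant byte at the lowest address.
So at ascending addresses the bytes are 3A 32 8A 29 F4 FC B3 80.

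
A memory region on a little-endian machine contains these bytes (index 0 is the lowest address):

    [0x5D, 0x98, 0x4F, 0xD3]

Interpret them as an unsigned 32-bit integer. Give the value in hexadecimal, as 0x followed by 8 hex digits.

0xD34F985D

Little-endian: lowest address holds the least-significant byte.
Reassemble most-significant byte first: D3 4F 98 5D → 0xD34F985D.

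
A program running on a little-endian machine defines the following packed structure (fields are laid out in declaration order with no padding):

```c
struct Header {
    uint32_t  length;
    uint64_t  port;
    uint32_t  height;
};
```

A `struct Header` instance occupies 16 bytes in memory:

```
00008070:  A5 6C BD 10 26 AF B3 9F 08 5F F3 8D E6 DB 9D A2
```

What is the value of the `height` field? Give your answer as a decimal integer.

2728254438

`height` follows `length` (4 B), `port` (8 B), so it starts at offset 4 + 8 = 12 and occupies 4 bytes.
Bytes at offsets 12..15: E6 DB 9D A2.
Little-endian: lowest address holds the least-significant byte.
Reassemble most-significant byte first: A2 9D DB E6 → 0xA29DDBE6.
0xA29DDBE6 = 2728254438.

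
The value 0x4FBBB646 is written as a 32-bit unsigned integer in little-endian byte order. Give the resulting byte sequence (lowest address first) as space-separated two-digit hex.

Split into bytes (most-significant first): 4F BB B6 46.
Little-endian: lowest address holds the least-significant byte.
So at ascending addresses the bytes are 46 B6 BB 4F.

46 B6 BB 4F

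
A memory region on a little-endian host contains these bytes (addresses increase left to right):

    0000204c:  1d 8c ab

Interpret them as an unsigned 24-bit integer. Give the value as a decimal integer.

Little-endian stores the least-significant byte at the lowest address.
Reassemble most-significant byte first: AB 8C 1D → 0xAB8C1D.
0xAB8C1D = 11242525.

11242525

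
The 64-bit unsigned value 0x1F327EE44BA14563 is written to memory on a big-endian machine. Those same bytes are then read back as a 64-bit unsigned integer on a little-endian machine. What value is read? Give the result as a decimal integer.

7153300930475995679

Stored big-endian, the bytes at ascending addresses are 1F 32 7E E4 4B A1 45 63.
Read back as little-endian, the first byte is least significant, giving 0x6345A14BE47E321F.
0x6345A14BE47E321F = 7153300930475995679.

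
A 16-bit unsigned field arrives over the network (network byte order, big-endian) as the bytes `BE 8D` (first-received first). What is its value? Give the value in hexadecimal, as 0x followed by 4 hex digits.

0xBE8D

Big-endian: lowest address holds the most-significant byte.
The bytes are already most-significant first: 0xBE8D.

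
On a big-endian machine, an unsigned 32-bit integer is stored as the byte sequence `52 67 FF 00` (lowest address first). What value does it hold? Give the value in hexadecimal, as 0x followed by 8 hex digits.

0x5267FF00

In big-endian order the high byte comes first in memory.
The bytes are already most-significant first: 0x5267FF00.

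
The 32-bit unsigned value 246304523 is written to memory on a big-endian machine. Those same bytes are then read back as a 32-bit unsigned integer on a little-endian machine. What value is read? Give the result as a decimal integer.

189771278

246304523 in 32-bit hexadecimal is 0x0EAE4F0B.
Stored big-endian, the bytes at ascending addresses are 0E AE 4F 0B.
Read back as little-endian, the first byte is least significant, giving 0x0B4FAE0E.
0x0B4FAE0E = 189771278.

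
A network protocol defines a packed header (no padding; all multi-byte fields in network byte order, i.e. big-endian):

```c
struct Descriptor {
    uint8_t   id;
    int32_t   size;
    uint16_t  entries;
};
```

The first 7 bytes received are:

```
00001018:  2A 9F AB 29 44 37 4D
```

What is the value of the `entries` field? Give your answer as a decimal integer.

14157

`entries` follows `id` (1 B), `size` (4 B), so it starts at offset 1 + 4 = 5 and occupies 2 bytes.
Bytes at offsets 5..6: 37 4D.
Big-endian stores the most-significant byte at the lowest address.
The bytes are already most-significant first: 0x374D.
0x374D = 14157.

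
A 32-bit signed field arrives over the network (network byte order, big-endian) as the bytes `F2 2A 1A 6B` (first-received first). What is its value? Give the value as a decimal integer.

-232121749

In big-endian order the high byte comes first in memory.
The bytes are already most-significant first: 0xF22A1A6B.
Top bit is set, so as a signed 32-bit value this is 0xF22A1A6B − 2^32 = -232121749.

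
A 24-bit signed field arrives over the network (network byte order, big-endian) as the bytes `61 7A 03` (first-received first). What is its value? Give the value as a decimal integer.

In big-endian order the high byte comes first in memory.
The bytes are already most-significant first: 0x617A03.
0x617A03 = 6388227.

6388227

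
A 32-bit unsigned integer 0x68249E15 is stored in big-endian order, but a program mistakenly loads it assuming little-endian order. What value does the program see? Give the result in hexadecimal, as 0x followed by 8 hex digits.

0x159E2468

Stored big-endian, the bytes at ascending addresses are 68 24 9E 15.
Read back as little-endian, the first byte is least significant, giving 0x159E2468.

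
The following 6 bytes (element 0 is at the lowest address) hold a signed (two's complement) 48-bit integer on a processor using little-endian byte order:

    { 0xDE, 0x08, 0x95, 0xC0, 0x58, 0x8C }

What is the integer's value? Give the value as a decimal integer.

-127162160707362

Little-endian stores the least-significant byte at the lowest address.
Reassemble most-significant byte first: 8C 58 C0 95 08 DE → 0x8C58C09508DE.
Top bit is set, so as a signed 48-bit value this is 0x8C58C09508DE − 2^48 = -127162160707362.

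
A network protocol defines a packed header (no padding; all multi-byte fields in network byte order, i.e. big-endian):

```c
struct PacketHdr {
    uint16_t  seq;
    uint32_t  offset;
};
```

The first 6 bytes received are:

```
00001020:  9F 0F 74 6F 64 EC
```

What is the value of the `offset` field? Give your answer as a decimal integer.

1953457388

`offset` follows `seq` (2 bytes), so it starts at byte offset 2 and occupies 4 bytes.
Bytes at offsets 2..5: 74 6F 64 EC.
Big-endian: lowest address holds the most-significant byte.
The bytes are already most-significant first: 0x746F64EC.
0x746F64EC = 1953457388.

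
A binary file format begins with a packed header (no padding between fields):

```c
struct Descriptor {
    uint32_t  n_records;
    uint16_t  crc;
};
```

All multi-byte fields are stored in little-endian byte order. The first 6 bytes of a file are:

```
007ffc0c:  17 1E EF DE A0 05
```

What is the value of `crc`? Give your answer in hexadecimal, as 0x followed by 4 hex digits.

`crc` follows `n_records` (4 bytes), so it starts at byte offset 4 and occupies 2 bytes.
Bytes at offsets 4..5: A0 05.
Little-endian stores the least-significant byte at the lowest address.
Reassemble most-significant byte first: 05 A0 → 0x05A0.

0x05A0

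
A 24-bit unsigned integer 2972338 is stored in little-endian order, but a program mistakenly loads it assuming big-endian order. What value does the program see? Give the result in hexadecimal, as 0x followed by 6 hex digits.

2972338 in 24-bit hexadecimal is 0x2D5AB2.
Stored little-endian, the bytes at ascending addresses are B2 5A 2D.
Read back as big-endian, the last byte is least significant, giving 0xB25A2D.

0xB25A2D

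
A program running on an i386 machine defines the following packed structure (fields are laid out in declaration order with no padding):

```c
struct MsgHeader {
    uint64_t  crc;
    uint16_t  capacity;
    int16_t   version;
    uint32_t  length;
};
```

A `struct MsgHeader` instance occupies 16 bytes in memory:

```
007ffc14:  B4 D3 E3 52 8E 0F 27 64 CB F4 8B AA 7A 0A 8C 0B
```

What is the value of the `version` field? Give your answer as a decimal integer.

`version` follows `crc` (8 B), `capacity` (2 B), so it starts at offset 8 + 2 = 10 and occupies 2 bytes.
Bytes at offsets 10..11: 8B AA.
Little-endian stores the least-significant byte at the lowest address.
Reassemble most-significant byte first: AA 8B → 0xAA8B.
Top bit is set, so as a signed 16-bit value this is 0xAA8B − 2^16 = -21877.

-21877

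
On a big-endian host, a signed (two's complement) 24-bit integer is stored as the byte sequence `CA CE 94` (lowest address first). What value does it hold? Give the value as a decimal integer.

-3486060

Big-endian stores the most-significant byte at the lowest address.
The bytes are already most-significant first: 0xCACE94.
Top bit is set, so as a signed 24-bit value this is 0xCACE94 − 2^24 = -3486060.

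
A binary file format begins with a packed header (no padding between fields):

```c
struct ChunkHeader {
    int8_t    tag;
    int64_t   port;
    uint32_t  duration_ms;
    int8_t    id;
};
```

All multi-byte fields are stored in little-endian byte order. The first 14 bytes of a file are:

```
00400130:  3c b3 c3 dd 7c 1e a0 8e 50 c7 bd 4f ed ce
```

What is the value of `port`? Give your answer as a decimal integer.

5804753022531519411

`port` follows `tag` (1 byte), so it starts at byte offset 1 and occupies 8 bytes.
Bytes at offsets 1..8: B3 C3 DD 7C 1E A0 8E 50.
In little-endian order the low byte comes first in memory.
Reassemble most-significant byte first: 50 8E A0 1E 7C DD C3 B3 → 0x508EA01E7CDDC3B3.
0x508EA01E7CDDC3B3 = 5804753022531519411.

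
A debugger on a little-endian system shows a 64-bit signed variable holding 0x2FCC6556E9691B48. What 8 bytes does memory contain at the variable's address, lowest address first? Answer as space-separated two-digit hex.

48 1B 69 E9 56 65 CC 2F

Split into bytes (most-significant first): 2F CC 65 56 E9 69 1B 48.
Little-endian: lowest address holds the least-significant byte.
So at ascending addresses the bytes are 48 1B 69 E9 56 65 CC 2F.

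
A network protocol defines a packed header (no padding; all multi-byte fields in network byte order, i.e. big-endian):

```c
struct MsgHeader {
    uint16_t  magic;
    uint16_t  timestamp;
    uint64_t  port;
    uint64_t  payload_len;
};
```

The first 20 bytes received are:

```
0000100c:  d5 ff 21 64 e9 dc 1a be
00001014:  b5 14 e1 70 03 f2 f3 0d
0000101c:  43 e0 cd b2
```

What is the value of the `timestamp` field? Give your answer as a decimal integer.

`timestamp` follows `magic` (2 bytes), so it starts at byte offset 2 and occupies 2 bytes.
Bytes at offsets 2..3: 21 64.
Big-endian: lowest address holds the most-significant byte.
The bytes are already most-significant first: 0x2164.
0x2164 = 8548.

8548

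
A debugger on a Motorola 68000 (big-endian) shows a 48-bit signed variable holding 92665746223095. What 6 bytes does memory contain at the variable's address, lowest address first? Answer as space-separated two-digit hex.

92665746223095 in hexadecimal, padded to 48 bits, is 0x54476CE2EFF7.
Split into bytes (most-significant first): 54 47 6C E2 EF F7.
Big-endian: lowest address holds the most-significant byte.
So the memory order matches the most-significant-first order: 54 47 6C E2 EF F7.

54 47 6C E2 EF F7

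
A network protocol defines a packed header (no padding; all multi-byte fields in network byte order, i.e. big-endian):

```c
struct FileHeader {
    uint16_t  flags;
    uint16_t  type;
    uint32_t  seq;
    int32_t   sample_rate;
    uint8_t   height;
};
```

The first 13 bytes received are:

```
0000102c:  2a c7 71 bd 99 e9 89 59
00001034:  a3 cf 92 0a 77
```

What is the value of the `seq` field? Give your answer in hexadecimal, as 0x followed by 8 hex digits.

`seq` follows `flags` (2 B), `type` (2 B), so it starts at offset 2 + 2 = 4 and occupies 4 bytes.
Bytes at offsets 4..7: 99 E9 89 59.
Big-endian stores the most-significant byte at the lowest address.
The bytes are already most-significant first: 0x99E98959.

0x99E98959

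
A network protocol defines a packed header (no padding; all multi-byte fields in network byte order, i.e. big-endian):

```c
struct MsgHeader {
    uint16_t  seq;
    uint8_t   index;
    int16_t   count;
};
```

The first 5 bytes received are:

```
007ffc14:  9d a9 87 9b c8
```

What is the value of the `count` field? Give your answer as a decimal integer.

`count` follows `seq` (2 B), `index` (1 B), so it starts at offset 2 + 1 = 3 and occupies 2 bytes.
Bytes at offsets 3..4: 9B C8.
In big-endian order the high byte comes first in memory.
The bytes are already most-significant first: 0x9BC8.
Top bit is set, so as a signed 16-bit value this is 0x9BC8 − 2^16 = -25656.

-25656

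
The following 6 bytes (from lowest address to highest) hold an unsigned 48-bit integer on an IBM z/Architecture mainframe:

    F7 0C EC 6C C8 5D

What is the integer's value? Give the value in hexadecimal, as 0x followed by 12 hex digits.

0xF70CEC6CC85D

Big-endian: lowest address holds the most-significant byte.
The bytes are already most-significant first: 0xF70CEC6CC85D.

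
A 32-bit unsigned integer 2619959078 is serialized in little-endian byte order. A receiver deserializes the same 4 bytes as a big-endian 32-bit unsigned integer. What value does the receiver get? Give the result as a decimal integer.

644295068

2619959078 in 32-bit hexadecimal is 0x9C296726.
Stored little-endian, the bytes at ascending addresses are 26 67 29 9C.
Read back as big-endian, the last byte is least significant, giving 0x2667299C.
0x2667299C = 644295068.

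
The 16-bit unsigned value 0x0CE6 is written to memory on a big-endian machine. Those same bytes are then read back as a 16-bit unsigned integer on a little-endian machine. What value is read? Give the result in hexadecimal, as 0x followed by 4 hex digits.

Stored big-endian, the bytes at ascending addresses are 0C E6.
Read back as little-endian, the first byte is least significant, giving 0xE60C.

0xE60C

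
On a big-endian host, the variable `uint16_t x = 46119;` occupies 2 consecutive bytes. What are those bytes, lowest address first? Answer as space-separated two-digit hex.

B4 27

46119 in hexadecimal, padded to 16 bits, is 0xB427.
Split into bytes (most-significant first): B4 27.
Big-endian stores the most-significant byte at the lowest address.
So the memory order matches the most-significant-first order: B4 27.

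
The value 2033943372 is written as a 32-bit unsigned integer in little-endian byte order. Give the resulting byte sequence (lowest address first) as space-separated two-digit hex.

2033943372 in hexadecimal, padded to 32 bits, is 0x793B834C.
Split into bytes (most-significant first): 79 3B 83 4C.
Little-endian: lowest address holds the least-significant byte.
So at ascending addresses the bytes are 4C 83 3B 79.

4C 83 3B 79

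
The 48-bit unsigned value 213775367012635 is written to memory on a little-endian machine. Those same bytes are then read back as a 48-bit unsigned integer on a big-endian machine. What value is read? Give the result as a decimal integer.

29694606208450

213775367012635 in 48-bit hexadecimal is 0xC26D74D0011B.
Stored little-endian, the bytes at ascending addresses are 1B 01 D0 74 6D C2.
Read back as big-endian, the last byte is least significant, giving 0x1B01D0746DC2.
0x1B01D0746DC2 = 29694606208450.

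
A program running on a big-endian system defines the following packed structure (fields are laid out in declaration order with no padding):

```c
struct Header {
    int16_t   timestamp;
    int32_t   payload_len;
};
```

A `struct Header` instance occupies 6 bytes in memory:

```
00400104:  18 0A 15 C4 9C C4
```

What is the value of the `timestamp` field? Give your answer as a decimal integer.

6154

`timestamp` is the first field, at byte offset 0, occupying 2 bytes.
Bytes at offsets 0..1: 18 0A.
In big-endian order the high byte comes first in memory.
The bytes are already most-significant first: 0x180A.
0x180A = 6154.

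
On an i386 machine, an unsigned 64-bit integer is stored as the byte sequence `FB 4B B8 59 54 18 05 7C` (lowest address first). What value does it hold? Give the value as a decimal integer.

In little-endian order the low byte comes first in memory.
Reassemble most-significant byte first: 7C 05 18 54 59 B8 4B FB → 0x7C05185459B84BFB.
0x7C05185459B84BFB = 8936575786148187131.

8936575786148187131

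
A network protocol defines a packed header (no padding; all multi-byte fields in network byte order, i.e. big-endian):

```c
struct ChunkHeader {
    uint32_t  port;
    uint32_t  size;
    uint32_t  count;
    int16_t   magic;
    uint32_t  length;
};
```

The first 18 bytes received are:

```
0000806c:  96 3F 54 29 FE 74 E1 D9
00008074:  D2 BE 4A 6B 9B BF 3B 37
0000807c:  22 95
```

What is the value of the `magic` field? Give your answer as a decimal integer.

`magic` follows `port` (4 B), `size` (4 B), `count` (4 B), so it starts at offset 4 + 4 + 4 = 12 and occupies 2 bytes.
Bytes at offsets 12..13: 9B BF.
Big-endian: lowest address holds the most-significant byte.
The bytes are already most-significant first: 0x9BBF.
Top bit is set, so as a signed 16-bit value this is 0x9BBF − 2^16 = -25665.

-25665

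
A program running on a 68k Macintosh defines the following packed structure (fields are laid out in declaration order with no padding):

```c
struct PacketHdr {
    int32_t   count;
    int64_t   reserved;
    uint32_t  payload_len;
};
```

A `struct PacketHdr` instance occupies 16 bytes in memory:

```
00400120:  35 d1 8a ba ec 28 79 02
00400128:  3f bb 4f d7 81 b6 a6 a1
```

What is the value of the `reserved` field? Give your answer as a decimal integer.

`reserved` follows `count` (4 bytes), so it starts at byte offset 4 and occupies 8 bytes.
Bytes at offsets 4..11: EC 28 79 02 3F BB 4F D7.
Big-endian stores the most-significant byte at the lowest address.
The bytes are already most-significant first: 0xEC2879023FBB4FD7.
Top bit is set, so as a signed 64-bit value this is 0xEC2879023FBB4FD7 − 2^64 = -1429759831123996713.

-1429759831123996713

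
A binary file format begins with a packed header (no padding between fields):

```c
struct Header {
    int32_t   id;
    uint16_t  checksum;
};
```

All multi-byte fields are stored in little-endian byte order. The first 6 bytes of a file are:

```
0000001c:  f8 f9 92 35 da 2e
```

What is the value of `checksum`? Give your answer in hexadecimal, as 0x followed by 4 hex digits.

0x2EDA

`checksum` follows `id` (4 bytes), so it starts at byte offset 4 and occupies 2 bytes.
Bytes at offsets 4..5: DA 2E.
Little-endian: lowest address holds the least-significant byte.
Reassemble most-significant byte first: 2E DA → 0x2EDA.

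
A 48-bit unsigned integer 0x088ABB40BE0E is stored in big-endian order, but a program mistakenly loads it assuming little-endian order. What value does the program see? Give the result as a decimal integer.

16210292607496

Stored big-endian, the bytes at ascending addresses are 08 8A BB 40 BE 0E.
Read back as little-endian, the first byte is least significant, giving 0x0EBE40BB8A08.
0x0EBE40BB8A08 = 16210292607496.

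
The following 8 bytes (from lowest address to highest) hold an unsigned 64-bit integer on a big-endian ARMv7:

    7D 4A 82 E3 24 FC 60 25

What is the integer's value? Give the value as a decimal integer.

9028172315107287077

In big-endian order the high byte comes first in memory.
The bytes are already most-significant first: 0x7D4A82E324FC6025.
0x7D4A82E324FC6025 = 9028172315107287077.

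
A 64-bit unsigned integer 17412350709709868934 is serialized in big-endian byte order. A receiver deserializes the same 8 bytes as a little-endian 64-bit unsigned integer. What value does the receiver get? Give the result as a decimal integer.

17412350709709868934 in 64-bit hexadecimal is 0xF1A518B744C70F86.
Stored big-endian, the bytes at ascending addresses are F1 A5 18 B7 44 C7 0F 86.
Read back as little-endian, the first byte is least significant, giving 0x860FC744B718A5F1.
0x860FC744B718A5F1 = 9660158823676552689.

9660158823676552689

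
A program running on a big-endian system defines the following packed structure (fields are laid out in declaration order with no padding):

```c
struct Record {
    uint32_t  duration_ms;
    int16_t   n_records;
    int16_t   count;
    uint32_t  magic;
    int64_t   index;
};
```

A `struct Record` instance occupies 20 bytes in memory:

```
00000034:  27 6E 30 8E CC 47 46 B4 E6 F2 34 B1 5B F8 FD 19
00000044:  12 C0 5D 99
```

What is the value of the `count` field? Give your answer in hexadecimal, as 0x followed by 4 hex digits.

`count` follows `duration_ms` (4 B), `n_records` (2 B), so it starts at offset 4 + 2 = 6 and occupies 2 bytes.
Bytes at offsets 6..7: 46 B4.
In big-endian order the high byte comes first in memory.
The bytes are already most-significant first: 0x46B4.

0x46B4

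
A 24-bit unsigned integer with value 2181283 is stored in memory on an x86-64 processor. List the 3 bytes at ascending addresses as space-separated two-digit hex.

A3 48 21

2181283 in hexadecimal, padded to 24 bits, is 0x2148A3.
Split into bytes (most-significant first): 21 48 A3.
In little-endian order the low byte comes first in memory.
So at ascending addresses the bytes are A3 48 21.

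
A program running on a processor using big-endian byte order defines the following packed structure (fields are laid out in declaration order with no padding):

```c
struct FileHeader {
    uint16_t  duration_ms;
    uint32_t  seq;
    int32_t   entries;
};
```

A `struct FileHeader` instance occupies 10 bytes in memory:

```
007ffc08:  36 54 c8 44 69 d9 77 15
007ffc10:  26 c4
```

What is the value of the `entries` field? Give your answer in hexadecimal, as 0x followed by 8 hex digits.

`entries` follows `duration_ms` (2 B), `seq` (4 B), so it starts at offset 2 + 4 = 6 and occupies 4 bytes.
Bytes at offsets 6..9: 77 15 26 C4.
In big-endian order the high byte comes first in memory.
The bytes are already most-significant first: 0x771526C4.

0x771526C4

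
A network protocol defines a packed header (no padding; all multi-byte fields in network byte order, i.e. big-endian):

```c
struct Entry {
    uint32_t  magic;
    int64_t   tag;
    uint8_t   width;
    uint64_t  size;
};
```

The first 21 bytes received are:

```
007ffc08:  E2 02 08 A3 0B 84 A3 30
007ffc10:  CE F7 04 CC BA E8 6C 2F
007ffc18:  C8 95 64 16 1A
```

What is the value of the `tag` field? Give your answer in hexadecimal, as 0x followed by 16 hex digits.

0x0B84A330CEF704CC

`tag` follows `magic` (4 bytes), so it starts at byte offset 4 and occupies 8 bytes.
Bytes at offsets 4..11: 0B 84 A3 30 CE F7 04 CC.
Big-endian stores the most-significant byte at the lowest address.
The bytes are already most-significant first: 0x0B84A330CEF704CC.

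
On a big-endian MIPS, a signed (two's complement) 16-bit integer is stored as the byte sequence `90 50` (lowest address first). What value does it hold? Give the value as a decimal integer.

Big-endian stores the most-significant byte at the lowest address.
The bytes are already most-significant first: 0x9050.
Top bit is set, so as a signed 16-bit value this is 0x9050 − 2^16 = -28592.

-28592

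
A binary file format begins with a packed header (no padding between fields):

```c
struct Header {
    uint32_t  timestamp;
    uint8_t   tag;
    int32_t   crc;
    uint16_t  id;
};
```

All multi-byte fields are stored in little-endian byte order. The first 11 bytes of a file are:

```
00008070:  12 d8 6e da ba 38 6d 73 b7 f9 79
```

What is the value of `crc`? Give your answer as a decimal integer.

-1217172168

`crc` follows `timestamp` (4 B), `tag` (1 B), so it starts at offset 4 + 1 = 5 and occupies 4 bytes.
Bytes at offsets 5..8: 38 6D 73 B7.
Little-endian stores the least-significant byte at the lowest address.
Reassemble most-significant byte first: B7 73 6D 38 → 0xB7736D38.
Top bit is set, so as a signed 32-bit value this is 0xB7736D38 − 2^32 = -1217172168.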